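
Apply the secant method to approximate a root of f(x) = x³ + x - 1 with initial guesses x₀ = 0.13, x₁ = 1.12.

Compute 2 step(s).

f(x) = x³ + x - 1
x₀ = 0.13, x₁ = 1.12

Secant formula: x_{n+1} = x_n - f(x_n)(x_n - x_{n-1})/(f(x_n) - f(x_{n-1}))

Iteration 1:
  f(0.130000) = -0.867803
  f(1.120000) = 1.524928
  x_2 = 1.120000 - 1.524928×(1.120000 - 0.130000)/(1.524928 - (-0.867803))
       = 0.489056
Iteration 2:
  f(1.120000) = 1.524928
  f(0.489056) = -0.393973
  x_3 = 0.489056 - (-0.393973)×(0.489056 - 1.120000)/(-0.393973 - 1.524928)
       = 0.618596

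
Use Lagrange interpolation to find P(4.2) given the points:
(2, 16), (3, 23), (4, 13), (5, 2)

Lagrange interpolation formula:
P(x) = Σ yᵢ × Lᵢ(x)
where Lᵢ(x) = Π_{j≠i} (x - xⱼ)/(xᵢ - xⱼ)

L_0(4.2) = (4.2 - 3)/(2 - 3) × (4.2 - 4)/(2 - 4) × (4.2 - 5)/(2 - 5) = 0.032000
L_1(4.2) = (4.2 - 2)/(3 - 2) × (4.2 - 4)/(3 - 4) × (4.2 - 5)/(3 - 5) = -0.176000
L_2(4.2) = (4.2 - 2)/(4 - 2) × (4.2 - 3)/(4 - 3) × (4.2 - 5)/(4 - 5) = 1.056000
L_3(4.2) = (4.2 - 2)/(5 - 2) × (4.2 - 3)/(5 - 3) × (4.2 - 4)/(5 - 4) = 0.088000

P(4.2) = 16×L_0(4.2) + 23×L_1(4.2) + 13×L_2(4.2) + 2×L_3(4.2)
P(4.2) = 10.368000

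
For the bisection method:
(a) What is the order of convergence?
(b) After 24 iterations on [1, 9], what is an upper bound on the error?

(a) Bisection has linear (order 1) convergence; the error is halved each step.

(b) Error bound = (b-a)/2^n = (9 - 1)/2^{24}
    = 8/2^{24}

(a) 1 (linear); (b) error ≤ 4.77e-07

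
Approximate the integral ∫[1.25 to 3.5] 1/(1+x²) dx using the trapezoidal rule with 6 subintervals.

f(x) = 1/(1+x²)
a = 1.25, b = 3.5, n = 6
h = (b - a)/n = 0.375000

Trapezoidal rule: (h/2)[f(x₀) + 2f(x₁) + 2f(x₂) + ... + f(xₙ)]

x_0 = 1.2500, f(x_0) = 0.390244, coefficient = 1
x_1 = 1.6250, f(x_1) = 0.274678, coefficient = 2
x_2 = 2.0000, f(x_2) = 0.200000, coefficient = 2
x_3 = 2.3750, f(x_3) = 0.150588, coefficient = 2
x_4 = 2.7500, f(x_4) = 0.116788, coefficient = 2
x_5 = 3.1250, f(x_5) = 0.092888, coefficient = 2
x_6 = 3.5000, f(x_6) = 0.075472, coefficient = 1

I ≈ (0.375000/2) × 2.135601 = 0.400425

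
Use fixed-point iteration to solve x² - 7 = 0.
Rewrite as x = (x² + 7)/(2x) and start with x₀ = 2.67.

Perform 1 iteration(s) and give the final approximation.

Equation: x² - 7 = 0
Fixed-point form: x = (x² + 7)/(2x)
x₀ = 2.67

x_1 = g(2.670000) = 2.645861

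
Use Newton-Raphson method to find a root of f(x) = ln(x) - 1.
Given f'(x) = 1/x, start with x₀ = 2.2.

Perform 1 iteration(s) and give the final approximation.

f(x) = ln(x) - 1
f'(x) = 1/x
x₀ = 2.2

Newton-Raphson formula: x_{n+1} = x_n - f(x_n)/f'(x_n)

Iteration 1:
  f(2.200000) = -0.211543
  f'(2.200000) = 0.454545
  x_1 = 2.200000 - (-0.211543)/0.454545 = 2.665394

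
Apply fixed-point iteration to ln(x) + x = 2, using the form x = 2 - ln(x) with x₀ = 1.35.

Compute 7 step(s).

Equation: ln(x) + x = 2
Fixed-point form: x = 2 - ln(x)
x₀ = 1.35

x_1 = g(1.350000) = 1.699895
x_2 = g(1.699895) = 1.469433
x_3 = g(1.469433) = 1.615123
x_4 = g(1.615123) = 1.520589
x_5 = g(1.520589) = 1.580902
x_6 = g(1.580902) = 1.542004
x_7 = g(1.542004) = 1.566917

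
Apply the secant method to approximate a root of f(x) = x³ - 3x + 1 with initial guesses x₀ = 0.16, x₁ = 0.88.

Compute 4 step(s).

f(x) = x³ - 3x + 1
x₀ = 0.16, x₁ = 0.88

Secant formula: x_{n+1} = x_n - f(x_n)(x_n - x_{n-1})/(f(x_n) - f(x_{n-1}))

Iteration 1:
  f(0.160000) = 0.524096
  f(0.880000) = -0.958528
  x_2 = 0.880000 - (-0.958528)×(0.880000 - 0.160000)/(-0.958528 - 0.524096)
       = 0.414514
Iteration 2:
  f(0.880000) = -0.958528
  f(0.414514) = -0.172320
  x_3 = 0.414514 - (-0.172320)×(0.414514 - 0.880000)/(-0.172320 - (-0.958528))
       = 0.312490
Iteration 3:
  f(0.414514) = -0.172320
  f(0.312490) = 0.093046
  x_4 = 0.312490 - 0.093046×(0.312490 - 0.414514)/(0.093046 - (-0.172320))
       = 0.348263
Iteration 4:
  f(0.312490) = 0.093046
  f(0.348263) = -0.002548
  x_5 = 0.348263 - (-0.002548)×(0.348263 - 0.312490)/(-0.002548 - 0.093046)
       = 0.347309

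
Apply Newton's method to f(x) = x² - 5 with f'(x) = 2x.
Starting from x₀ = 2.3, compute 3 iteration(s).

f(x) = x² - 5
f'(x) = 2x
x₀ = 2.3

Newton-Raphson formula: x_{n+1} = x_n - f(x_n)/f'(x_n)

Iteration 1:
  f(2.300000) = 0.290000
  f'(2.300000) = 4.600000
  x_1 = 2.300000 - 0.290000/4.600000 = 2.236957
Iteration 2:
  f(2.236957) = 0.003974
  f'(2.236957) = 4.473913
  x_2 = 2.236957 - 0.003974/4.473913 = 2.236068
Iteration 3:
  f(2.236068) = 0.000001
  f'(2.236068) = 4.472136
  x_3 = 2.236068 - 0.000001/4.472136 = 2.236068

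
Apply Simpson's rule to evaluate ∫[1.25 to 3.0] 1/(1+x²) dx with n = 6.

f(x) = 1/(1+x²)
a = 1.25, b = 3.0, n = 6
h = (b - a)/n = 0.291667

Simpson's rule: (h/3)[f(x₀) + 4f(x₁) + 2f(x₂) + ... + f(xₙ)]

x_0 = 1.2500, f(x_0) = 0.390244, coefficient = 1
x_1 = 1.5417, f(x_1) = 0.296144, coefficient = 4
x_2 = 1.8333, f(x_2) = 0.229299, coefficient = 2
x_3 = 2.1250, f(x_3) = 0.181303, coefficient = 4
x_4 = 2.4167, f(x_4) = 0.146193, coefficient = 2
x_5 = 2.7083, f(x_5) = 0.119975, coefficient = 4
x_6 = 3.0000, f(x_6) = 0.100000, coefficient = 1

I ≈ (0.291667/3) × 3.630917 = 0.353006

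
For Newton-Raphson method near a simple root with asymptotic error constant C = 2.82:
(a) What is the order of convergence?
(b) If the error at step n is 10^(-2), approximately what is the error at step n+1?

(a) Newton-Raphson has quadratic (order 2) convergence near simple roots.
    This means |e_{n+1}| ≈ C|e_n|².

(b) With |e_n| = 10^(-2) and C = 2.82:
    |e_{n+1}| ≈ 2.82 × (10^(-2))² = 2.82 × 10^(-4)

(a) 2 (quadratic); (b) |e_{n+1}| ≈ 2.820e-04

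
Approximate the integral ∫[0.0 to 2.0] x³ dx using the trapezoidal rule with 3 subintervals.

f(x) = x³
a = 0.0, b = 2.0, n = 3
h = (b - a)/n = 0.666667

Trapezoidal rule: (h/2)[f(x₀) + 2f(x₁) + 2f(x₂) + ... + f(xₙ)]

x_0 = 0.0000, f(x_0) = 0.000000, coefficient = 1
x_1 = 0.6667, f(x_1) = 0.296296, coefficient = 2
x_2 = 1.3333, f(x_2) = 2.370370, coefficient = 2
x_3 = 2.0000, f(x_3) = 8.000000, coefficient = 1

I ≈ (0.666667/2) × 13.333333 = 4.444444
Exact value: 4.000000
Error: 0.444444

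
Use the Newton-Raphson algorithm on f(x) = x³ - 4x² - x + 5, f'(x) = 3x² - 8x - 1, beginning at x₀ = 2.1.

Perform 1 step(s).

f(x) = x³ - 4x² - x + 5
f'(x) = 3x² - 8x - 1
x₀ = 2.1

Newton-Raphson formula: x_{n+1} = x_n - f(x_n)/f'(x_n)

Iteration 1:
  f(2.100000) = -5.479000
  f'(2.100000) = -4.570000
  x_1 = 2.100000 - (-5.479000)/(-4.570000) = 0.901094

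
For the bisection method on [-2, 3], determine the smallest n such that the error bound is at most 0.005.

We need (b-a)/2^n ≤ 0.005
(3 - (-2))/2^n ≤ 0.005
5/2^n ≤ 0.005
2^n ≥ 1000
n ≥ log₂(1000) = 9.97
n ≥ 10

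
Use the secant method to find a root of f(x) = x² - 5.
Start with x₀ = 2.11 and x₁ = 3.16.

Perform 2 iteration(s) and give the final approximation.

f(x) = x² - 5
x₀ = 2.11, x₁ = 3.16

Secant formula: x_{n+1} = x_n - f(x_n)(x_n - x_{n-1})/(f(x_n) - f(x_{n-1}))

Iteration 1:
  f(2.110000) = -0.547900
  f(3.160000) = 4.985600
  x_2 = 3.160000 - 4.985600×(3.160000 - 2.110000)/(4.985600 - (-0.547900))
       = 2.213966
Iteration 2:
  f(3.160000) = 4.985600
  f(2.213966) = -0.098355
  x_3 = 2.213966 - (-0.098355)×(2.213966 - 3.160000)/(-0.098355 - 4.985600)
       = 2.232268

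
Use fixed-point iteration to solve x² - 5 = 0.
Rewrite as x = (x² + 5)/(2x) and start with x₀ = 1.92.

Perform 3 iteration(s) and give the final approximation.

Equation: x² - 5 = 0
Fixed-point form: x = (x² + 5)/(2x)
x₀ = 1.92

x_1 = g(1.920000) = 2.262083
x_2 = g(2.262083) = 2.236218
x_3 = g(2.236218) = 2.236068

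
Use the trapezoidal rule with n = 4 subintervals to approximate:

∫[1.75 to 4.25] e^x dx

f(x) = e^x
a = 1.75, b = 4.25, n = 4
h = (b - a)/n = 0.625000

Trapezoidal rule: (h/2)[f(x₀) + 2f(x₁) + 2f(x₂) + ... + f(xₙ)]

x_0 = 1.7500, f(x_0) = 5.754603, coefficient = 1
x_1 = 2.3750, f(x_1) = 10.751013, coefficient = 2
x_2 = 3.0000, f(x_2) = 20.085537, coefficient = 2
x_3 = 3.6250, f(x_3) = 37.524723, coefficient = 2
x_4 = 4.2500, f(x_4) = 70.105412, coefficient = 1

I ≈ (0.625000/2) × 212.582562 = 66.432050
Exact value: 64.350810
Error: 2.081241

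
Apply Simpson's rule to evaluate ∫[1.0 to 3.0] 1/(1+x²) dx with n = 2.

f(x) = 1/(1+x²)
a = 1.0, b = 3.0, n = 2
h = (b - a)/n = 1.000000

Simpson's rule: (h/3)[f(x₀) + 4f(x₁) + 2f(x₂) + ... + f(xₙ)]

x_0 = 1.0000, f(x_0) = 0.500000, coefficient = 1
x_1 = 2.0000, f(x_1) = 0.200000, coefficient = 4
x_2 = 3.0000, f(x_2) = 0.100000, coefficient = 1

I ≈ (1.000000/3) × 1.400000 = 0.466667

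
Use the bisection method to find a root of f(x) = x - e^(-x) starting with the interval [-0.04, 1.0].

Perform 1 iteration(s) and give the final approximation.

f(x) = x - e^(-x)
Initial interval: [-0.04, 1.0]

Iteration 1:
  c_1 = (-0.040000 + 1.000000)/2 = 0.480000
  f(c_1) = f(0.480000) = -0.138783
  f(a) × f(c) ≥ 0, new interval: [0.480000, 1.000000]

After 1 iteration(s), the approximation is c_1 = 0.480000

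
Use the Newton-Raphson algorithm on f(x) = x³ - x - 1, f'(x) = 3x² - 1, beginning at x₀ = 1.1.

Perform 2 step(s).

f(x) = x³ - x - 1
f'(x) = 3x² - 1
x₀ = 1.1

Newton-Raphson formula: x_{n+1} = x_n - f(x_n)/f'(x_n)

Iteration 1:
  f(1.100000) = -0.769000
  f'(1.100000) = 2.630000
  x_1 = 1.100000 - (-0.769000)/2.630000 = 1.392395
Iteration 2:
  f(1.392395) = 0.307132
  f'(1.392395) = 4.816295
  x_2 = 1.392395 - 0.307132/4.816295 = 1.328626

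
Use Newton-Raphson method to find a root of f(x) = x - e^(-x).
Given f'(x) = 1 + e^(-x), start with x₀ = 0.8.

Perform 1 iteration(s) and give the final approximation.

f(x) = x - e^(-x)
f'(x) = 1 + e^(-x)
x₀ = 0.8

Newton-Raphson formula: x_{n+1} = x_n - f(x_n)/f'(x_n)

Iteration 1:
  f(0.800000) = 0.350671
  f'(0.800000) = 1.449329
  x_1 = 0.800000 - 0.350671/1.449329 = 0.558046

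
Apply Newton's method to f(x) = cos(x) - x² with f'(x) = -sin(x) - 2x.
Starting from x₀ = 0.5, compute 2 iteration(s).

f(x) = cos(x) - x²
f'(x) = -sin(x) - 2x
x₀ = 0.5

Newton-Raphson formula: x_{n+1} = x_n - f(x_n)/f'(x_n)

Iteration 1:
  f(0.500000) = 0.627583
  f'(0.500000) = -1.479426
  x_1 = 0.500000 - 0.627583/(-1.479426) = 0.924207
Iteration 2:
  f(0.924207) = -0.251691
  f'(0.924207) = -2.646557
  x_2 = 0.924207 - (-0.251691)/(-2.646557) = 0.829106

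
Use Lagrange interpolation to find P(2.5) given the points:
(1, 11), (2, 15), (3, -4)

Lagrange interpolation formula:
P(x) = Σ yᵢ × Lᵢ(x)
where Lᵢ(x) = Π_{j≠i} (x - xⱼ)/(xᵢ - xⱼ)

L_0(2.5) = (2.5 - 2)/(1 - 2) × (2.5 - 3)/(1 - 3) = -0.125000
L_1(2.5) = (2.5 - 1)/(2 - 1) × (2.5 - 3)/(2 - 3) = 0.750000
L_2(2.5) = (2.5 - 1)/(3 - 1) × (2.5 - 2)/(3 - 2) = 0.375000

P(2.5) = 11×L_0(2.5) + 15×L_1(2.5) + (-4)×L_2(2.5)
P(2.5) = 8.375000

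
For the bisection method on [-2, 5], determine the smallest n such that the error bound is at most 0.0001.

We need (b-a)/2^n ≤ 0.0001
(5 - (-2))/2^n ≤ 0.0001
7/2^n ≤ 0.0001
2^n ≥ 70000
n ≥ log₂(70000) = 16.10
n ≥ 17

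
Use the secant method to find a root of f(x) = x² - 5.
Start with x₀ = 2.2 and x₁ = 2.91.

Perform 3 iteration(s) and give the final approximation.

f(x) = x² - 5
x₀ = 2.2, x₁ = 2.91

Secant formula: x_{n+1} = x_n - f(x_n)(x_n - x_{n-1})/(f(x_n) - f(x_{n-1}))

Iteration 1:
  f(2.200000) = -0.160000
  f(2.910000) = 3.468100
  x_2 = 2.910000 - 3.468100×(2.910000 - 2.200000)/(3.468100 - (-0.160000))
       = 2.231311
Iteration 2:
  f(2.910000) = 3.468100
  f(2.231311) = -0.021251
  x_3 = 2.231311 - (-0.021251)×(2.231311 - 2.910000)/(-0.021251 - 3.468100)
       = 2.235444
Iteration 3:
  f(2.231311) = -0.021251
  f(2.235444) = -0.002788
  x_4 = 2.235444 - (-0.002788)×(2.235444 - 2.231311)/(-0.002788 - (-0.021251))
       = 2.236069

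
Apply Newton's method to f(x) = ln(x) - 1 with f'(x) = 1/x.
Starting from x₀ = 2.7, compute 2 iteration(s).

f(x) = ln(x) - 1
f'(x) = 1/x
x₀ = 2.7

Newton-Raphson formula: x_{n+1} = x_n - f(x_n)/f'(x_n)

Iteration 1:
  f(2.700000) = -0.006748
  f'(2.700000) = 0.370370
  x_1 = 2.700000 - (-0.006748)/0.370370 = 2.718220
Iteration 2:
  f(2.718220) = -0.000023
  f'(2.718220) = 0.367888
  x_2 = 2.718220 - (-0.000023)/0.367888 = 2.718282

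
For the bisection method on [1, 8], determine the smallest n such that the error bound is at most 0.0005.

We need (b-a)/2^n ≤ 0.0005
(8 - 1)/2^n ≤ 0.0005
7/2^n ≤ 0.0005
2^n ≥ 14000
n ≥ log₂(14000) = 13.77
n ≥ 14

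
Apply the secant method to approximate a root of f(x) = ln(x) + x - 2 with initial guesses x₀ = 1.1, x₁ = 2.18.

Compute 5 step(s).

f(x) = ln(x) + x - 2
x₀ = 1.1, x₁ = 2.18

Secant formula: x_{n+1} = x_n - f(x_n)(x_n - x_{n-1})/(f(x_n) - f(x_{n-1}))

Iteration 1:
  f(1.100000) = -0.804690
  f(2.180000) = 0.959325
  x_2 = 2.180000 - 0.959325×(2.180000 - 1.100000)/(0.959325 - (-0.804690))
       = 1.592663
Iteration 2:
  f(2.180000) = 0.959325
  f(1.592663) = 0.058071
  x_3 = 1.592663 - 0.058071×(1.592663 - 2.180000)/(0.058071 - 0.959325)
       = 1.554819
Iteration 3:
  f(1.592663) = 0.058071
  f(1.554819) = -0.003822
  x_4 = 1.554819 - (-0.003822)×(1.554819 - 1.592663)/(-0.003822 - 0.058071)
       = 1.557156
Iteration 4:
  f(1.554819) = -0.003822
  f(1.557156) = 0.000017
  x_5 = 1.557156 - 0.000017×(1.557156 - 1.554819)/(0.000017 - (-0.003822))
       = 1.557146
Iteration 5:
  f(1.557156) = 0.000017
  f(1.557146) = 0.000000
  x_6 = 1.557146 - 0.000000×(1.557146 - 1.557156)/(0.000000 - 0.000017)
       = 1.557146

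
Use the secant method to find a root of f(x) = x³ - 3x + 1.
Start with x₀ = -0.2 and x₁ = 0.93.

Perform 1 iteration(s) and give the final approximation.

f(x) = x³ - 3x + 1
x₀ = -0.2, x₁ = 0.93

Secant formula: x_{n+1} = x_n - f(x_n)(x_n - x_{n-1})/(f(x_n) - f(x_{n-1}))

Iteration 1:
  f(-0.200000) = 1.592000
  f(0.930000) = -0.985643
  x_2 = 0.930000 - (-0.985643)×(0.930000 - (-0.200000))/(-0.985643 - 1.592000)
       = 0.497909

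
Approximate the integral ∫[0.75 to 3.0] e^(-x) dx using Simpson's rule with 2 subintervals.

f(x) = e^(-x)
a = 0.75, b = 3.0, n = 2
h = (b - a)/n = 1.125000

Simpson's rule: (h/3)[f(x₀) + 4f(x₁) + 2f(x₂) + ... + f(xₙ)]

x_0 = 0.7500, f(x_0) = 0.472367, coefficient = 1
x_1 = 1.8750, f(x_1) = 0.153355, coefficient = 4
x_2 = 3.0000, f(x_2) = 0.049787, coefficient = 1

I ≈ (1.125000/3) × 1.135573 = 0.425840
Exact value: 0.422579
Error: 0.003261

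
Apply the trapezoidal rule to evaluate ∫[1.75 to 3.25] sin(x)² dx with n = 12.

f(x) = sin(x)²
a = 1.75, b = 3.25, n = 12
h = (b - a)/n = 0.125000

Trapezoidal rule: (h/2)[f(x₀) + 2f(x₁) + 2f(x₂) + ... + f(xₙ)]

x_0 = 1.7500, f(x_0) = 0.968228, coefficient = 1
x_1 = 1.8750, f(x_1) = 0.910280, coefficient = 2
x_2 = 2.0000, f(x_2) = 0.826822, coefficient = 2
x_3 = 2.1250, f(x_3) = 0.723044, coefficient = 2
x_4 = 2.2500, f(x_4) = 0.605398, coefficient = 2
x_5 = 2.3750, f(x_5) = 0.481199, coefficient = 2
x_6 = 2.5000, f(x_6) = 0.358169, coefficient = 2
x_7 = 2.6250, f(x_7) = 0.243957, coefficient = 2
x_8 = 2.7500, f(x_8) = 0.145665, coefficient = 2
x_9 = 2.8750, f(x_9) = 0.069404, coefficient = 2
x_10 = 3.0000, f(x_10) = 0.019915, coefficient = 2
x_11 = 3.1250, f(x_11) = 0.000275, coefficient = 2
x_12 = 3.2500, f(x_12) = 0.011706, coefficient = 1

I ≈ (0.125000/2) × 9.748189 = 0.609262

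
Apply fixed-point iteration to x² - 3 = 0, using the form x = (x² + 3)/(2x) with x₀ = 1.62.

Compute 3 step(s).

Equation: x² - 3 = 0
Fixed-point form: x = (x² + 3)/(2x)
x₀ = 1.62

x_1 = g(1.620000) = 1.735926
x_2 = g(1.735926) = 1.732055
x_3 = g(1.732055) = 1.732051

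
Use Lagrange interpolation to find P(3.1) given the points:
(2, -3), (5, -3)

Lagrange interpolation formula:
P(x) = Σ yᵢ × Lᵢ(x)
where Lᵢ(x) = Π_{j≠i} (x - xⱼ)/(xᵢ - xⱼ)

L_0(3.1) = (3.1 - 5)/(2 - 5) = 0.633333
L_1(3.1) = (3.1 - 2)/(5 - 2) = 0.366667

P(3.1) = (-3)×L_0(3.1) + (-3)×L_1(3.1)
P(3.1) = -3.000000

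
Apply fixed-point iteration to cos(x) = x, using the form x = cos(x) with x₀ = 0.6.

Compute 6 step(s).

Equation: cos(x) = x
Fixed-point form: x = cos(x)
x₀ = 0.6

x_1 = g(0.600000) = 0.825336
x_2 = g(0.825336) = 0.678310
x_3 = g(0.678310) = 0.778634
x_4 = g(0.778634) = 0.711874
x_5 = g(0.711874) = 0.757139
x_6 = g(0.757139) = 0.726804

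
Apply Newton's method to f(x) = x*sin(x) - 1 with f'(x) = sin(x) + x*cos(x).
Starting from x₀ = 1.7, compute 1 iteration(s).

f(x) = x*sin(x) - 1
f'(x) = sin(x) + x*cos(x)
x₀ = 1.7

Newton-Raphson formula: x_{n+1} = x_n - f(x_n)/f'(x_n)

Iteration 1:
  f(1.700000) = 0.685830
  f'(1.700000) = 0.772629
  x_1 = 1.700000 - 0.685830/0.772629 = 0.812342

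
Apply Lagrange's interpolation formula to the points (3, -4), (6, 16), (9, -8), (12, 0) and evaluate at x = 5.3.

Lagrange interpolation formula:
P(x) = Σ yᵢ × Lᵢ(x)
where Lᵢ(x) = Π_{j≠i} (x - xⱼ)/(xᵢ - xⱼ)

L_0(5.3) = (5.3 - 6)/(3 - 6) × (5.3 - 9)/(3 - 9) × (5.3 - 12)/(3 - 12) = 0.107117
L_1(5.3) = (5.3 - 3)/(6 - 3) × (5.3 - 9)/(6 - 9) × (5.3 - 12)/(6 - 12) = 1.055870
L_2(5.3) = (5.3 - 3)/(9 - 3) × (5.3 - 6)/(9 - 6) × (5.3 - 12)/(9 - 12) = -0.199759
L_3(5.3) = (5.3 - 3)/(12 - 3) × (5.3 - 6)/(12 - 6) × (5.3 - 9)/(12 - 9) = 0.036772

P(5.3) = (-4)×L_0(5.3) + 16×L_1(5.3) + (-8)×L_2(5.3) + 0×L_3(5.3)
P(5.3) = 18.063531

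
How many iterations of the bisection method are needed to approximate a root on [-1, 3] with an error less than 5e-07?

We need (b-a)/2^n ≤ 5e-07
(3 - (-1))/2^n ≤ 5e-07
4/2^n ≤ 5e-07
2^n ≥ 8000000
n ≥ log₂(8000000) = 22.93
n ≥ 23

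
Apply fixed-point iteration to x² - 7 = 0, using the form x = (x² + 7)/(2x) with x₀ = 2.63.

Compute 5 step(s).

Equation: x² - 7 = 0
Fixed-point form: x = (x² + 7)/(2x)
x₀ = 2.63

x_1 = g(2.630000) = 2.645798
x_2 = g(2.645798) = 2.645751
x_3 = g(2.645751) = 2.645751
x_4 = g(2.645751) = 2.645751
x_5 = g(2.645751) = 2.645751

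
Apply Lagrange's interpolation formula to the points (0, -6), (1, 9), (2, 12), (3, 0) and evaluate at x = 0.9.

Lagrange interpolation formula:
P(x) = Σ yᵢ × Lᵢ(x)
where Lᵢ(x) = Π_{j≠i} (x - xⱼ)/(xᵢ - xⱼ)

L_0(0.9) = (0.9 - 1)/(0 - 1) × (0.9 - 2)/(0 - 2) × (0.9 - 3)/(0 - 3) = 0.038500
L_1(0.9) = (0.9 - 0)/(1 - 0) × (0.9 - 2)/(1 - 2) × (0.9 - 3)/(1 - 3) = 1.039500
L_2(0.9) = (0.9 - 0)/(2 - 0) × (0.9 - 1)/(2 - 1) × (0.9 - 3)/(2 - 3) = -0.094500
L_3(0.9) = (0.9 - 0)/(3 - 0) × (0.9 - 1)/(3 - 1) × (0.9 - 2)/(3 - 2) = 0.016500

P(0.9) = (-6)×L_0(0.9) + 9×L_1(0.9) + 12×L_2(0.9) + 0×L_3(0.9)
P(0.9) = 7.990500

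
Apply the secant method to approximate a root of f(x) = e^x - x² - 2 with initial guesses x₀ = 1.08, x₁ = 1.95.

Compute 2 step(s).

f(x) = e^x - x² - 2
x₀ = 1.08, x₁ = 1.95

Secant formula: x_{n+1} = x_n - f(x_n)(x_n - x_{n-1})/(f(x_n) - f(x_{n-1}))

Iteration 1:
  f(1.080000) = -0.221720
  f(1.950000) = 1.226188
  x_2 = 1.950000 - 1.226188×(1.950000 - 1.080000)/(1.226188 - (-0.221720))
       = 1.213224
Iteration 2:
  f(1.950000) = 1.226188
  f(1.213224) = -0.107598
  x_3 = 1.213224 - (-0.107598)×(1.213224 - 1.950000)/(-0.107598 - 1.226188)
       = 1.272661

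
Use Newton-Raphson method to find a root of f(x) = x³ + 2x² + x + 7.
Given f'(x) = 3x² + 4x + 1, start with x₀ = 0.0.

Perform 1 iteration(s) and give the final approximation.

f(x) = x³ + 2x² + x + 7
f'(x) = 3x² + 4x + 1
x₀ = 0.0

Newton-Raphson formula: x_{n+1} = x_n - f(x_n)/f'(x_n)

Iteration 1:
  f(0.000000) = 7.000000
  f'(0.000000) = 1.000000
  x_1 = 0.000000 - 7.000000/1.000000 = -7.000000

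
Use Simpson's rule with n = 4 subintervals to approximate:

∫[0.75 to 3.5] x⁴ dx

f(x) = x⁴
a = 0.75, b = 3.5, n = 4
h = (b - a)/n = 0.687500

Simpson's rule: (h/3)[f(x₀) + 4f(x₁) + 2f(x₂) + ... + f(xₙ)]

x_0 = 0.7500, f(x_0) = 0.316406, coefficient = 1
x_1 = 1.4375, f(x_1) = 4.270035, coefficient = 4
x_2 = 2.1250, f(x_2) = 20.390869, coefficient = 2
x_3 = 2.8125, f(x_3) = 62.570572, coefficient = 4
x_4 = 3.5000, f(x_4) = 150.062500, coefficient = 1

I ≈ (0.687500/3) × 458.523071 = 105.078204
Exact value: 104.996289
Error: 0.081915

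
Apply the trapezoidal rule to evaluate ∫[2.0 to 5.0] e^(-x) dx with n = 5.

f(x) = e^(-x)
a = 2.0, b = 5.0, n = 5
h = (b - a)/n = 0.600000

Trapezoidal rule: (h/2)[f(x₀) + 2f(x₁) + 2f(x₂) + ... + f(xₙ)]

x_0 = 2.0000, f(x_0) = 0.135335, coefficient = 1
x_1 = 2.6000, f(x_1) = 0.074274, coefficient = 2
x_2 = 3.2000, f(x_2) = 0.040762, coefficient = 2
x_3 = 3.8000, f(x_3) = 0.022371, coefficient = 2
x_4 = 4.4000, f(x_4) = 0.012277, coefficient = 2
x_5 = 5.0000, f(x_5) = 0.006738, coefficient = 1

I ≈ (0.600000/2) × 0.441441 = 0.132432
Exact value: 0.128597
Error: 0.003835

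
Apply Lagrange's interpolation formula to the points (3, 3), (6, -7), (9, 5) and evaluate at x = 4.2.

Lagrange interpolation formula:
P(x) = Σ yᵢ × Lᵢ(x)
where Lᵢ(x) = Π_{j≠i} (x - xⱼ)/(xᵢ - xⱼ)

L_0(4.2) = (4.2 - 6)/(3 - 6) × (4.2 - 9)/(3 - 9) = 0.480000
L_1(4.2) = (4.2 - 3)/(6 - 3) × (4.2 - 9)/(6 - 9) = 0.640000
L_2(4.2) = (4.2 - 3)/(9 - 3) × (4.2 - 6)/(9 - 6) = -0.120000

P(4.2) = 3×L_0(4.2) + (-7)×L_1(4.2) + 5×L_2(4.2)
P(4.2) = -3.640000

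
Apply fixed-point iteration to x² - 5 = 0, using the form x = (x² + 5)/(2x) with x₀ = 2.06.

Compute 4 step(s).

Equation: x² - 5 = 0
Fixed-point form: x = (x² + 5)/(2x)
x₀ = 2.06

x_1 = g(2.060000) = 2.243592
x_2 = g(2.243592) = 2.236081
x_3 = g(2.236081) = 2.236068
x_4 = g(2.236068) = 2.236068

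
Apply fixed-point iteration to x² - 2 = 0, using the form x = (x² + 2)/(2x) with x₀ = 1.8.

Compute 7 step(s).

Equation: x² - 2 = 0
Fixed-point form: x = (x² + 2)/(2x)
x₀ = 1.8

x_1 = g(1.800000) = 1.455556
x_2 = g(1.455556) = 1.414801
x_3 = g(1.414801) = 1.414214
x_4 = g(1.414214) = 1.414214
x_5 = g(1.414214) = 1.414214
x_6 = g(1.414214) = 1.414214
x_7 = g(1.414214) = 1.414214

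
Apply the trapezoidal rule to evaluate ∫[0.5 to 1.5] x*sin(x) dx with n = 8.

f(x) = x*sin(x)
a = 0.5, b = 1.5, n = 8
h = (b - a)/n = 0.125000

Trapezoidal rule: (h/2)[f(x₀) + 2f(x₁) + 2f(x₂) + ... + f(xₙ)]

x_0 = 0.5000, f(x_0) = 0.239713, coefficient = 1
x_1 = 0.6250, f(x_1) = 0.365686, coefficient = 2
x_2 = 0.7500, f(x_2) = 0.511229, coefficient = 2
x_3 = 0.8750, f(x_3) = 0.671601, coefficient = 2
x_4 = 1.0000, f(x_4) = 0.841471, coefficient = 2
x_5 = 1.1250, f(x_5) = 1.015051, coefficient = 2
x_6 = 1.2500, f(x_6) = 1.186231, coefficient = 2
x_7 = 1.3750, f(x_7) = 1.348728, coefficient = 2
x_8 = 1.5000, f(x_8) = 1.496242, coefficient = 1

I ≈ (0.125000/2) × 13.615948 = 0.850997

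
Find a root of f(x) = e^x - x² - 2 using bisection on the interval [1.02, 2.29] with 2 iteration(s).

f(x) = e^x - x² - 2
Initial interval: [1.02, 2.29]

Iteration 1:
  c_1 = (1.020000 + 2.290000)/2 = 1.655000
  f(c_1) = f(1.655000) = 0.494055
  f(a) × f(c) < 0, new interval: [1.020000, 1.655000]
Iteration 2:
  c_2 = (1.020000 + 1.655000)/2 = 1.337500
  f(c_2) = f(1.337500) = 0.020602
  f(a) × f(c) < 0, new interval: [1.020000, 1.337500]

After 2 iteration(s), the approximation is c_2 = 1.337500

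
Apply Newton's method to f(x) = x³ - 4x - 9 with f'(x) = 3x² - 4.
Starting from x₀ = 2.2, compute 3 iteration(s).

f(x) = x³ - 4x - 9
f'(x) = 3x² - 4
x₀ = 2.2

Newton-Raphson formula: x_{n+1} = x_n - f(x_n)/f'(x_n)

Iteration 1:
  f(2.200000) = -7.152000
  f'(2.200000) = 10.520000
  x_1 = 2.200000 - (-7.152000)/10.520000 = 2.879848
Iteration 2:
  f(2.879848) = 3.364696
  f'(2.879848) = 20.880572
  x_2 = 2.879848 - 3.364696/20.880572 = 2.718708
Iteration 3:
  f(2.718708) = 0.220151
  f'(2.718708) = 18.174118
  x_3 = 2.718708 - 0.220151/18.174118 = 2.706594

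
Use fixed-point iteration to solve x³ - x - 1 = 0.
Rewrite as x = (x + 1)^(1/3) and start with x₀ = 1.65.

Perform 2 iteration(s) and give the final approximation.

Equation: x³ - x - 1 = 0
Fixed-point form: x = (x + 1)^(1/3)
x₀ = 1.65

x_1 = g(1.650000) = 1.383828
x_2 = g(1.383828) = 1.335852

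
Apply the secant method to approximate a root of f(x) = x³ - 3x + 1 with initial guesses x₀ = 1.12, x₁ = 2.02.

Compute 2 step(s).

f(x) = x³ - 3x + 1
x₀ = 1.12, x₁ = 2.02

Secant formula: x_{n+1} = x_n - f(x_n)(x_n - x_{n-1})/(f(x_n) - f(x_{n-1}))

Iteration 1:
  f(1.120000) = -0.955072
  f(2.020000) = 3.182408
  x_2 = 2.020000 - 3.182408×(2.020000 - 1.120000)/(3.182408 - (-0.955072))
       = 1.327751
Iteration 2:
  f(2.020000) = 3.182408
  f(1.327751) = -0.642531
  x_3 = 1.327751 - (-0.642531)×(1.327751 - 2.020000)/(-0.642531 - 3.182408)
       = 1.444038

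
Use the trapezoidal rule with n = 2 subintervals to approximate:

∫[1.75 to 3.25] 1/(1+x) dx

f(x) = 1/(1+x)
a = 1.75, b = 3.25, n = 2
h = (b - a)/n = 0.750000

Trapezoidal rule: (h/2)[f(x₀) + 2f(x₁) + 2f(x₂) + ... + f(xₙ)]

x_0 = 1.7500, f(x_0) = 0.363636, coefficient = 1
x_1 = 2.5000, f(x_1) = 0.285714, coefficient = 2
x_2 = 3.2500, f(x_2) = 0.235294, coefficient = 1

I ≈ (0.750000/2) × 1.170359 = 0.438885
Exact value: 0.435318
Error: 0.003567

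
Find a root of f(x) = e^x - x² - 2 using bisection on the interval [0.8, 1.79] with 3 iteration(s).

f(x) = e^x - x² - 2
Initial interval: [0.8, 1.79]

Iteration 1:
  c_1 = (0.800000 + 1.790000)/2 = 1.295000
  f(c_1) = f(1.295000) = -0.026029
  f(a) × f(c) ≥ 0, new interval: [1.295000, 1.790000]
Iteration 2:
  c_2 = (1.295000 + 1.790000)/2 = 1.542500
  f(c_2) = f(1.542500) = 0.296960
  f(a) × f(c) < 0, new interval: [1.295000, 1.542500]
Iteration 3:
  c_3 = (1.295000 + 1.542500)/2 = 1.418750
  f(c_3) = f(1.418750) = 0.119101
  f(a) × f(c) < 0, new interval: [1.295000, 1.418750]

After 3 iteration(s), the approximation is c_3 = 1.418750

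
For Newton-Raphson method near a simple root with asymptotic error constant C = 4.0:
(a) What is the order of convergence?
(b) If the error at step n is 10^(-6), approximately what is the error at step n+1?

(a) Newton-Raphson has quadratic (order 2) convergence near simple roots.
    This means |e_{n+1}| ≈ C|e_n|².

(b) With |e_n| = 10^(-6) and C = 4.0:
    |e_{n+1}| ≈ 4.0 × (10^(-6))² = 4.0 × 10^(-12)

(a) 2 (quadratic); (b) |e_{n+1}| ≈ 4.000e-12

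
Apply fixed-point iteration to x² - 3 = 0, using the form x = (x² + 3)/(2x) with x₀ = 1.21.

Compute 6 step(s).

Equation: x² - 3 = 0
Fixed-point form: x = (x² + 3)/(2x)
x₀ = 1.21

x_1 = g(1.210000) = 1.844669
x_2 = g(1.844669) = 1.735489
x_3 = g(1.735489) = 1.732054
x_4 = g(1.732054) = 1.732051
x_5 = g(1.732051) = 1.732051
x_6 = g(1.732051) = 1.732051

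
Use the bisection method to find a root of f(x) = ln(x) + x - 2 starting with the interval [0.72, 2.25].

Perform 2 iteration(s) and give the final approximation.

f(x) = ln(x) + x - 2
Initial interval: [0.72, 2.25]

Iteration 1:
  c_1 = (0.720000 + 2.250000)/2 = 1.485000
  f(c_1) = f(1.485000) = -0.119585
  f(a) × f(c) ≥ 0, new interval: [1.485000, 2.250000]
Iteration 2:
  c_2 = (1.485000 + 2.250000)/2 = 1.867500
  f(c_2) = f(1.867500) = 0.492101
  f(a) × f(c) < 0, new interval: [1.485000, 1.867500]

After 2 iteration(s), the approximation is c_2 = 1.867500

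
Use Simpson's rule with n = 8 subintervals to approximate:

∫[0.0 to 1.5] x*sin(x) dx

f(x) = x*sin(x)
a = 0.0, b = 1.5, n = 8
h = (b - a)/n = 0.187500

Simpson's rule: (h/3)[f(x₀) + 4f(x₁) + 2f(x₂) + ... + f(xₙ)]

x_0 = 0.0000, f(x_0) = 0.000000, coefficient = 1
x_1 = 0.1875, f(x_1) = 0.034951, coefficient = 4
x_2 = 0.3750, f(x_2) = 0.137352, coefficient = 2
x_3 = 0.5625, f(x_3) = 0.299983, coefficient = 4
x_4 = 0.7500, f(x_4) = 0.511229, coefficient = 2
x_5 = 0.9375, f(x_5) = 0.755701, coefficient = 4
x_6 = 1.1250, f(x_6) = 1.015051, coefficient = 2
x_7 = 1.3125, f(x_7) = 1.268960, coefficient = 4
x_8 = 1.5000, f(x_8) = 1.496242, coefficient = 1

I ≈ (0.187500/3) × 14.261884 = 0.891368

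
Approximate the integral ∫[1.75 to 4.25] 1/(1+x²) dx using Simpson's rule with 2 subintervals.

f(x) = 1/(1+x²)
a = 1.75, b = 4.25, n = 2
h = (b - a)/n = 1.250000

Simpson's rule: (h/3)[f(x₀) + 4f(x₁) + 2f(x₂) + ... + f(xₙ)]

x_0 = 1.7500, f(x_0) = 0.246154, coefficient = 1
x_1 = 3.0000, f(x_1) = 0.100000, coefficient = 4
x_2 = 4.2500, f(x_2) = 0.052459, coefficient = 1

I ≈ (1.250000/3) × 0.698613 = 0.291089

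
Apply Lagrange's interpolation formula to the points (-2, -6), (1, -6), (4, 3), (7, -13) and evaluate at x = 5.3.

Lagrange interpolation formula:
P(x) = Σ yᵢ × Lᵢ(x)
where Lᵢ(x) = Π_{j≠i} (x - xⱼ)/(xᵢ - xⱼ)

L_0(5.3) = (5.3 - 1)/(-2 - 1) × (5.3 - 4)/(-2 - 4) × (5.3 - 7)/(-2 - 7) = 0.058660
L_1(5.3) = (5.3 - (-2))/(1 - (-2)) × (5.3 - 4)/(1 - 4) × (5.3 - 7)/(1 - 7) = -0.298759
L_2(5.3) = (5.3 - (-2))/(4 - (-2)) × (5.3 - 1)/(4 - 1) × (5.3 - 7)/(4 - 7) = 0.988204
L_3(5.3) = (5.3 - (-2))/(7 - (-2)) × (5.3 - 1)/(7 - 1) × (5.3 - 4)/(7 - 4) = 0.251895

P(5.3) = (-6)×L_0(5.3) + (-6)×L_1(5.3) + 3×L_2(5.3) + (-13)×L_3(5.3)
P(5.3) = 1.130568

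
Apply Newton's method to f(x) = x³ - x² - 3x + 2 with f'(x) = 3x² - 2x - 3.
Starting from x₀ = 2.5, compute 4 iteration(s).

f(x) = x³ - x² - 3x + 2
f'(x) = 3x² - 2x - 3
x₀ = 2.5

Newton-Raphson formula: x_{n+1} = x_n - f(x_n)/f'(x_n)

Iteration 1:
  f(2.500000) = 3.875000
  f'(2.500000) = 10.750000
  x_1 = 2.500000 - 3.875000/10.750000 = 2.139535
Iteration 2:
  f(2.139535) = 0.797741
  f'(2.139535) = 6.453759
  x_2 = 2.139535 - 0.797741/6.453759 = 2.015926
Iteration 3:
  f(2.015926) = 0.080903
  f'(2.015926) = 5.160022
  x_3 = 2.015926 - 0.080903/5.160022 = 2.000247
Iteration 4:
  f(2.000247) = 0.001237
  f'(2.000247) = 5.002474
  x_4 = 2.000247 - 0.001237/5.002474 = 2.000000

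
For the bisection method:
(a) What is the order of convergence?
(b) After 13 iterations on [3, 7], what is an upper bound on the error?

(a) Bisection has linear (order 1) convergence; the error is halved each step.

(b) Error bound = (b-a)/2^n = (7 - 3)/2^{13}
    = 4/2^{13}

(a) 1 (linear); (b) error ≤ 4.88e-04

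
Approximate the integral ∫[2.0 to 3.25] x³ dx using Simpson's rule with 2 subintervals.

f(x) = x³
a = 2.0, b = 3.25, n = 2
h = (b - a)/n = 0.625000

Simpson's rule: (h/3)[f(x₀) + 4f(x₁) + 2f(x₂) + ... + f(xₙ)]

x_0 = 2.0000, f(x_0) = 8.000000, coefficient = 1
x_1 = 2.6250, f(x_1) = 18.087891, coefficient = 4
x_2 = 3.2500, f(x_2) = 34.328125, coefficient = 1

I ≈ (0.625000/3) × 114.679688 = 23.891602
Exact value: 23.891602
Error: 0.000000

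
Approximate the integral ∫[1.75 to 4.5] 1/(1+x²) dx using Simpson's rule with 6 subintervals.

f(x) = 1/(1+x²)
a = 1.75, b = 4.5, n = 6
h = (b - a)/n = 0.458333

Simpson's rule: (h/3)[f(x₀) + 4f(x₁) + 2f(x₂) + ... + f(xₙ)]

x_0 = 1.7500, f(x_0) = 0.246154, coefficient = 1
x_1 = 2.2083, f(x_1) = 0.170162, coefficient = 4
x_2 = 2.6667, f(x_2) = 0.123288, coefficient = 2
x_3 = 3.1250, f(x_3) = 0.092888, coefficient = 4
x_4 = 3.5833, f(x_4) = 0.072253, coefficient = 2
x_5 = 4.0417, f(x_5) = 0.057687, coefficient = 4
x_6 = 4.5000, f(x_6) = 0.047059, coefficient = 1

I ≈ (0.458333/3) × 1.967243 = 0.300551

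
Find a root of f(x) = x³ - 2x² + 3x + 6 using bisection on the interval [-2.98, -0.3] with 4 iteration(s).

f(x) = x³ - 2x² + 3x + 6
Initial interval: [-2.98, -0.3]

Iteration 1:
  c_1 = (-2.980000 + (-0.300000))/2 = -1.640000
  f(c_1) = f(-1.640000) = -8.710144
  f(a) × f(c) ≥ 0, new interval: [-1.640000, -0.300000]
Iteration 2:
  c_2 = (-1.640000 + (-0.300000))/2 = -0.970000
  f(c_2) = f(-0.970000) = 0.295527
  f(a) × f(c) < 0, new interval: [-1.640000, -0.970000]
Iteration 3:
  c_3 = (-1.640000 + (-0.970000))/2 = -1.305000
  f(c_3) = f(-1.305000) = -3.543498
  f(a) × f(c) ≥ 0, new interval: [-1.305000, -0.970000]
Iteration 4:
  c_4 = (-1.305000 + (-0.970000))/2 = -1.137500
  f(c_4) = f(-1.137500) = -1.472131
  f(a) × f(c) ≥ 0, new interval: [-1.137500, -0.970000]

After 4 iteration(s), the approximation is c_4 = -1.137500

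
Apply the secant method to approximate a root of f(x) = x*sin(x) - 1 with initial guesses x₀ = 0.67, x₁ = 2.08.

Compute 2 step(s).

f(x) = x*sin(x) - 1
x₀ = 0.67, x₁ = 2.08

Secant formula: x_{n+1} = x_n - f(x_n)(x_n - x_{n-1})/(f(x_n) - f(x_{n-1}))

Iteration 1:
  f(0.670000) = -0.583939
  f(2.080000) = 0.816117
  x_2 = 2.080000 - 0.816117×(2.080000 - 0.670000)/(0.816117 - (-0.583939))
       = 1.258087
Iteration 2:
  f(2.080000) = 0.816117
  f(1.258087) = 0.197074
  x_3 = 1.258087 - 0.197074×(1.258087 - 2.080000)/(0.197074 - 0.816117)
       = 0.996428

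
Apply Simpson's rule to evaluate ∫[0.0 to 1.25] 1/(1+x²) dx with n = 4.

f(x) = 1/(1+x²)
a = 0.0, b = 1.25, n = 4
h = (b - a)/n = 0.312500

Simpson's rule: (h/3)[f(x₀) + 4f(x₁) + 2f(x₂) + ... + f(xₙ)]

x_0 = 0.0000, f(x_0) = 1.000000, coefficient = 1
x_1 = 0.3125, f(x_1) = 0.911032, coefficient = 4
x_2 = 0.6250, f(x_2) = 0.719101, coefficient = 2
x_3 = 0.9375, f(x_3) = 0.532225, coefficient = 4
x_4 = 1.2500, f(x_4) = 0.390244, coefficient = 1

I ≈ (0.312500/3) × 8.601472 = 0.895987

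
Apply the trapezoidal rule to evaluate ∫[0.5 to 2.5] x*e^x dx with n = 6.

f(x) = x*e^x
a = 0.5, b = 2.5, n = 6
h = (b - a)/n = 0.333333

Trapezoidal rule: (h/2)[f(x₀) + 2f(x₁) + 2f(x₂) + ... + f(xₙ)]

x_0 = 0.5000, f(x_0) = 0.824361, coefficient = 1
x_1 = 0.8333, f(x_1) = 1.917480, coefficient = 2
x_2 = 1.1667, f(x_2) = 3.746482, coefficient = 2
x_3 = 1.5000, f(x_3) = 6.722534, coefficient = 2
x_4 = 1.8333, f(x_4) = 11.466952, coefficient = 2
x_5 = 2.1667, f(x_5) = 18.913133, coefficient = 2
x_6 = 2.5000, f(x_6) = 30.456235, coefficient = 1

I ≈ (0.333333/2) × 116.813757 = 19.468959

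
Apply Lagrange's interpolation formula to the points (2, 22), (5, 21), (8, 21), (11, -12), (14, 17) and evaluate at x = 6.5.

Lagrange interpolation formula:
P(x) = Σ yᵢ × Lᵢ(x)
where Lᵢ(x) = Π_{j≠i} (x - xⱼ)/(xᵢ - xⱼ)

L_0(6.5) = (6.5 - 5)/(2 - 5) × (6.5 - 8)/(2 - 8) × (6.5 - 11)/(2 - 11) × (6.5 - 14)/(2 - 14) = -0.039062
L_1(6.5) = (6.5 - 2)/(5 - 2) × (6.5 - 8)/(5 - 8) × (6.5 - 11)/(5 - 11) × (6.5 - 14)/(5 - 14) = 0.468750
L_2(6.5) = (6.5 - 2)/(8 - 2) × (6.5 - 5)/(8 - 5) × (6.5 - 11)/(8 - 11) × (6.5 - 14)/(8 - 14) = 0.703125
L_3(6.5) = (6.5 - 2)/(11 - 2) × (6.5 - 5)/(11 - 5) × (6.5 - 8)/(11 - 8) × (6.5 - 14)/(11 - 14) = -0.156250
L_4(6.5) = (6.5 - 2)/(14 - 2) × (6.5 - 5)/(14 - 5) × (6.5 - 8)/(14 - 8) × (6.5 - 11)/(14 - 11) = 0.023438

P(6.5) = 22×L_0(6.5) + 21×L_1(6.5) + 21×L_2(6.5) + (-12)×L_3(6.5) + 17×L_4(6.5)
P(6.5) = 26.023438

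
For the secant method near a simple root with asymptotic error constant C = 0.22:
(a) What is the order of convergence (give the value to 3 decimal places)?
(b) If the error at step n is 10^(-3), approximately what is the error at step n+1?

(a) Secant method has superlinear convergence with order φ = (1+√5)/2 ≈ 1.618.
    This means |e_{n+1}| ≈ C|e_n|^1.618.

(b) With |e_n| = 10^(-3) and C = 0.22:
    |e_{n+1}| ≈ 0.22 × (10^(-3))^1.618 = 0.22 × 10^(-4.85)

(a) ≈ 1.618 (golden ratio); (b) |e_{n+1}| ≈ 3.078e-06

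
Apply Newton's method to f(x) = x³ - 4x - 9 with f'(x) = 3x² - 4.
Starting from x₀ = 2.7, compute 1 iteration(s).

f(x) = x³ - 4x - 9
f'(x) = 3x² - 4
x₀ = 2.7

Newton-Raphson formula: x_{n+1} = x_n - f(x_n)/f'(x_n)

Iteration 1:
  f(2.700000) = -0.117000
  f'(2.700000) = 17.870000
  x_1 = 2.700000 - (-0.117000)/17.870000 = 2.706547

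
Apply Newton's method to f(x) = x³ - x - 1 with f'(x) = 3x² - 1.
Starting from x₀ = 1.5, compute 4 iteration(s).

f(x) = x³ - x - 1
f'(x) = 3x² - 1
x₀ = 1.5

Newton-Raphson formula: x_{n+1} = x_n - f(x_n)/f'(x_n)

Iteration 1:
  f(1.500000) = 0.875000
  f'(1.500000) = 5.750000
  x_1 = 1.500000 - 0.875000/5.750000 = 1.347826
Iteration 2:
  f(1.347826) = 0.100682
  f'(1.347826) = 4.449905
  x_2 = 1.347826 - 0.100682/4.449905 = 1.325200
Iteration 3:
  f(1.325200) = 0.002058
  f'(1.325200) = 4.268468
  x_3 = 1.325200 - 0.002058/4.268468 = 1.324718
Iteration 4:
  f(1.324718) = 0.000001
  f'(1.324718) = 4.264635
  x_4 = 1.324718 - 0.000001/4.264635 = 1.324718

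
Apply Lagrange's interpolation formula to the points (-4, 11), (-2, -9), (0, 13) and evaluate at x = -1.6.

Lagrange interpolation formula:
P(x) = Σ yᵢ × Lᵢ(x)
where Lᵢ(x) = Π_{j≠i} (x - xⱼ)/(xᵢ - xⱼ)

L_0(-1.6) = (-1.6 - (-2))/(-4 - (-2)) × (-1.6 - 0)/(-4 - 0) = -0.080000
L_1(-1.6) = (-1.6 - (-4))/(-2 - (-4)) × (-1.6 - 0)/(-2 - 0) = 0.960000
L_2(-1.6) = (-1.6 - (-4))/(0 - (-4)) × (-1.6 - (-2))/(0 - (-2)) = 0.120000

P(-1.6) = 11×L_0(-1.6) + (-9)×L_1(-1.6) + 13×L_2(-1.6)
P(-1.6) = -7.960000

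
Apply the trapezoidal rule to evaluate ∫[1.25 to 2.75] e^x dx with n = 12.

f(x) = e^x
a = 1.25, b = 2.75, n = 12
h = (b - a)/n = 0.125000

Trapezoidal rule: (h/2)[f(x₀) + 2f(x₁) + 2f(x₂) + ... + f(xₙ)]

x_0 = 1.2500, f(x_0) = 3.490343, coefficient = 1
x_1 = 1.3750, f(x_1) = 3.955077, coefficient = 2
x_2 = 1.5000, f(x_2) = 4.481689, coefficient = 2
x_3 = 1.6250, f(x_3) = 5.078419, coefficient = 2
x_4 = 1.7500, f(x_4) = 5.754603, coefficient = 2
x_5 = 1.8750, f(x_5) = 6.520819, coefficient = 2
x_6 = 2.0000, f(x_6) = 7.389056, coefficient = 2
x_7 = 2.1250, f(x_7) = 8.372897, coefficient = 2
x_8 = 2.2500, f(x_8) = 9.487736, coefficient = 2
x_9 = 2.3750, f(x_9) = 10.751013, coefficient = 2
x_10 = 2.5000, f(x_10) = 12.182494, coefficient = 2
x_11 = 2.6250, f(x_11) = 13.804574, coefficient = 2
x_12 = 2.7500, f(x_12) = 15.642632, coefficient = 1

I ≈ (0.125000/2) × 194.689730 = 12.168108
Exact value: 12.152289
Error: 0.015819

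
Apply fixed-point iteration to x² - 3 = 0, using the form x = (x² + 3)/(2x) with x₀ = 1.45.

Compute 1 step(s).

Equation: x² - 3 = 0
Fixed-point form: x = (x² + 3)/(2x)
x₀ = 1.45

x_1 = g(1.450000) = 1.759483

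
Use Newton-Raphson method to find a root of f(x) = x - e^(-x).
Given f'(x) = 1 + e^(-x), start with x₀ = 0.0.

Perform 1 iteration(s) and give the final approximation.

f(x) = x - e^(-x)
f'(x) = 1 + e^(-x)
x₀ = 0.0

Newton-Raphson formula: x_{n+1} = x_n - f(x_n)/f'(x_n)

Iteration 1:
  f(0.000000) = -1.000000
  f'(0.000000) = 2.000000
  x_1 = 0.000000 - (-1.000000)/2.000000 = 0.500000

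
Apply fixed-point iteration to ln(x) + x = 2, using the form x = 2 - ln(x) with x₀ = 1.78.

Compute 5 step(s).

Equation: ln(x) + x = 2
Fixed-point form: x = 2 - ln(x)
x₀ = 1.78

x_1 = g(1.780000) = 1.423387
x_2 = g(1.423387) = 1.646961
x_3 = g(1.646961) = 1.501068
x_4 = g(1.501068) = 1.593823
x_5 = g(1.593823) = 1.533864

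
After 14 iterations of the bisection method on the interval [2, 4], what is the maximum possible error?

Bisection error bound: |error| ≤ (b-a)/2^n
|error| ≤ (4 - 2)/2^14 = 2/2^14
|error| ≤ 0.0001220703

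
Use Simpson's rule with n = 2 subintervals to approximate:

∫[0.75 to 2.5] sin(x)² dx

f(x) = sin(x)²
a = 0.75, b = 2.5, n = 2
h = (b - a)/n = 0.875000

Simpson's rule: (h/3)[f(x₀) + 4f(x₁) + 2f(x₂) + ... + f(xₙ)]

x_0 = 0.7500, f(x_0) = 0.464631, coefficient = 1
x_1 = 1.6250, f(x_1) = 0.997065, coefficient = 4
x_2 = 2.5000, f(x_2) = 0.358169, coefficient = 1

I ≈ (0.875000/3) × 4.811060 = 1.403226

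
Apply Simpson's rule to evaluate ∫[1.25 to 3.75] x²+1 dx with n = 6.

f(x) = x²+1
a = 1.25, b = 3.75, n = 6
h = (b - a)/n = 0.416667

Simpson's rule: (h/3)[f(x₀) + 4f(x₁) + 2f(x₂) + ... + f(xₙ)]

x_0 = 1.2500, f(x_0) = 2.562500, coefficient = 1
x_1 = 1.6667, f(x_1) = 3.777778, coefficient = 4
x_2 = 2.0833, f(x_2) = 5.340278, coefficient = 2
x_3 = 2.5000, f(x_3) = 7.250000, coefficient = 4
x_4 = 2.9167, f(x_4) = 9.506944, coefficient = 2
x_5 = 3.3333, f(x_5) = 12.111111, coefficient = 4
x_6 = 3.7500, f(x_6) = 15.062500, coefficient = 1

I ≈ (0.416667/3) × 139.875000 = 19.427083
Exact value: 19.427083
Error: 0.000000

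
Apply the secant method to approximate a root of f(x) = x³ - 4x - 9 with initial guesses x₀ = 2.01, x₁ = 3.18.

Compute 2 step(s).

f(x) = x³ - 4x - 9
x₀ = 2.01, x₁ = 3.18

Secant formula: x_{n+1} = x_n - f(x_n)(x_n - x_{n-1})/(f(x_n) - f(x_{n-1}))

Iteration 1:
  f(2.010000) = -8.919399
  f(3.180000) = 10.437432
  x_2 = 3.180000 - 10.437432×(3.180000 - 2.010000)/(10.437432 - (-8.919399))
       = 2.549122
Iteration 2:
  f(3.180000) = 10.437432
  f(2.549122) = -2.632232
  x_3 = 2.549122 - (-2.632232)×(2.549122 - 3.180000)/(-2.632232 - 10.437432)
       = 2.676181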